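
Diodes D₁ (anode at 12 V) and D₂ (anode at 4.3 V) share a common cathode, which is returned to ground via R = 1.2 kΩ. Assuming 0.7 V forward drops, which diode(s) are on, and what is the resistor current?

Assume both conduct. Then node N would need to be at both 12−0.7 = 11.3 V and 4.3−0.7 = 3.6 V, which is impossible.
Assume only D₁ conducts: V_N = 12 − 0.7 = 11.3 V, so I_R = 11.3/1.2 = 9.42 mA.
Check D₂: its anode-to-cathode voltage is 4.3 − 11.3 = -7 V < 0.7 V, so it is off. The assumption is consistent.

Only D₁ conducts; I_R ≈ 9.4 mA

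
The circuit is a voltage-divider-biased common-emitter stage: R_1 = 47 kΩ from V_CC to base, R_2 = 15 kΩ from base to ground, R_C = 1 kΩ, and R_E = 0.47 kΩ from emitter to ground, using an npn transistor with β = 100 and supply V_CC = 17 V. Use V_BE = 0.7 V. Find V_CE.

V_CE ≈ 8.4 V

Thevenize the base divider: V_Th = V_CC·R_2/(R_1+R_2) = 17×15/62 = 4.11 V, R_Th = R_1‖R_2 = 11.4 kΩ.
Base-emitter loop: V_Th = I_B·R_Th + V_BE + (β+1)I_B·R_E, so I_B = (4.11 − 0.7) / (11.4 + 101×0.47) = 0.058 mA.
I_C = β·I_B = 100×0.058 = 5.8 mA, and I_E = (β+1)I_B = 5.86 mA.
V_CE = V_CC − I_C·R_C − I_E·R_E = 17 − 5.8×1 − 5.86×0.47 = 8.45 V.
V_CE = 8.45 V > 0.2 V confirms active-region operation.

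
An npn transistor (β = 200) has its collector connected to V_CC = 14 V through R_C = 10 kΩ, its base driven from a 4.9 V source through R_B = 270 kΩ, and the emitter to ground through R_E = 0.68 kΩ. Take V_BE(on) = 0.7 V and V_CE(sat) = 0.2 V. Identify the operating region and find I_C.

saturation; I_C ≈ 1.3 mA

Assume active: I_B = (4.9 − 0.7)/(270 + 201×0.68) = 0.0103 mA, I_C = β·I_B = 2.07 mA.
Then V_CE = 14 − 2.07×10 − 2.08×0.68 = -8.07 V < 0.2 V — the active assumption fails.
Re-solve with V_CE = 0.2 V. KCL at the emitter: V_E/R_E = (V_BB−0.7−V_E)/R_B + (V_CC−0.2−V_E)/R_C, giving V_E = 0.886 V.
I_C = (V_CC − 0.2 − V_E)/R_C = (13.8 − 0.886)/10 = 1.29 mA.
Check: I_B = (4.2 − 0.886)/270 = 0.0123 mA, and β·I_B = 2.45 mA > I_C, confirming saturation.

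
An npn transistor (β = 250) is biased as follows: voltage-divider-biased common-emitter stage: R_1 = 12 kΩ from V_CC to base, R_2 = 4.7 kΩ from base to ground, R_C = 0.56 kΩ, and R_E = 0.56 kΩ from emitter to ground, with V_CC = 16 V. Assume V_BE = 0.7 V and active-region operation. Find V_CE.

Thevenize the base divider: V_Th = V_CC·R_2/(R_1+R_2) = 16×4.7/16.7 = 4.5 V, R_Th = R_1‖R_2 = 3.38 kΩ.
Base-emitter loop: V_Th = I_B·R_Th + V_BE + (β+1)I_B·R_E, so I_B = (4.5 − 0.7) / (3.38 + 251×0.56) = 0.0264 mA.
I_C = β·I_B = 250×0.0264 = 6.61 mA, and I_E = (β+1)I_B = 6.63 mA.
V_CE = V_CC − I_C·R_C − I_E·R_E = 16 − 6.61×0.56 − 6.63×0.56 = 8.59 V.
V_CE = 8.59 V > 0.2 V confirms active-region operation.

V_CE ≈ 8.6 V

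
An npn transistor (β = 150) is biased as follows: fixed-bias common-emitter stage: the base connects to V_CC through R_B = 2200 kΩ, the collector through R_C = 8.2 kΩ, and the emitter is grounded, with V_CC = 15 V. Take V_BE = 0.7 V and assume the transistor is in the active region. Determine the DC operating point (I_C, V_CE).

Base loop: V_CC = I_B·R_B + V_BE, so I_B = (15 − 0.7)/2200 kΩ = 0.0065 mA.
In the active region I_C = β·I_B = 150 × 0.0065 = 0.975 mA.
Collector loop: V_CE = V_CC − I_C·R_C = 15 − 0.975×8.2 = 7 V.
Since V_CE = 7 V > V_CE(sat) ≈ 0.2 V, the transistor is in the active region as assumed.

I_C ≈ 0.98 mA, V_CE ≈ 7 V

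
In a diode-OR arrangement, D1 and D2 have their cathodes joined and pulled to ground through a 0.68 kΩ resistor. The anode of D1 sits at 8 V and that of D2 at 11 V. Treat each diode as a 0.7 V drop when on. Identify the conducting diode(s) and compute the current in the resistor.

Assume both conduct. Then node N would need to be at both 8−0.7 = 7.3 V and 11−0.7 = 10.3 V, which is impossible.
Assume only D2 conducts: V_N = 11 − 0.7 = 10.3 V, so I_R = 10.3/0.68 = 15.1 mA.
Check D1: its anode-to-cathode voltage is 8 − 10.3 = -2.3 V < 0.7 V, so it is off. The assumption is consistent.

Only D2 conducts; I_R ≈ 15 mA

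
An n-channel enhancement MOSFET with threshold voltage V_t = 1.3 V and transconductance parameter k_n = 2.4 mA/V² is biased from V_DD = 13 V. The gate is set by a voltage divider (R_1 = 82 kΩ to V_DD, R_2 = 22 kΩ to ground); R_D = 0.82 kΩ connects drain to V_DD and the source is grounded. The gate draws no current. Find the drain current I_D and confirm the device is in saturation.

V_G = V_DD·R_2/(R_1+R_2) = 13×22/104 = 2.75 V. With the source grounded, V_GS = V_G = 2.75 V.
Assume saturation: I_D = (k_n/2)(V_GS − V_t)² = (2.4/2)×(2.75 − 1.3)² = 1.2×1.45² = 2.52 mA.
V_DS = V_DD − I_D·R_D = 13 − 2.52×0.82 = 10.9 V.
Saturation requires V_DS ≥ V_GS − V_t = 1.45 V; 10.9 ≥ 1.45 ✓.

I_D ≈ 2.5 mA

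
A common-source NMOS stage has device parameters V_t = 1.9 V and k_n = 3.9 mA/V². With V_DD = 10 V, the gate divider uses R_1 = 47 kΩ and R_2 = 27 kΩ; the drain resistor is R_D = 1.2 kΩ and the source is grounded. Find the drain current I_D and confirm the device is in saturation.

V_G = V_DD·R_2/(R_1+R_2) = 10×27/74 = 3.65 V. With the source grounded, V_GS = V_G = 3.65 V.
Assume saturation: I_D = (k_n/2)(V_GS − V_t)² = (3.9/2)×(3.65 − 1.9)² = 1.95×1.75² = 5.96 mA.
V_DS = V_DD − I_D·R_D = 10 − 5.96×1.2 = 2.84 V.
Saturation requires V_DS ≥ V_GS − V_t = 1.75 V; 2.84 ≥ 1.75 ✓.

I_D ≈ 6 mA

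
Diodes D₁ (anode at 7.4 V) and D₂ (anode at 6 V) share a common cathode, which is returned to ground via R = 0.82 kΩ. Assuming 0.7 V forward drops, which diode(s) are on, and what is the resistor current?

Only D₁ conducts; I_R ≈ 8.2 mA

Assume both conduct. Then node N would need to be at both 7.4−0.7 = 6.7 V and 6−0.7 = 5.3 V, which is impossible.
Assume only D₁ conducts: V_N = 7.4 − 0.7 = 6.7 V, so I_R = 6.7/0.82 = 8.17 mA.
Check D₂: its anode-to-cathode voltage is 6 − 6.7 = -0.7 V < 0.7 V, so it is off. The assumption is consistent.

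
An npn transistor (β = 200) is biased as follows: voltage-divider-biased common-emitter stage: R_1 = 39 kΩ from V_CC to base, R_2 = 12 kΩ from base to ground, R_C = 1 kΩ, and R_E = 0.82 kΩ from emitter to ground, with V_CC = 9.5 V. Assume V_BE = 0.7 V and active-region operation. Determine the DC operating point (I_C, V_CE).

Thevenize the base divider: V_Th = V_CC·R_2/(R_1+R_2) = 9.5×12/51 = 2.24 V, R_Th = R_1‖R_2 = 9.18 kΩ.
Base-emitter loop: V_Th = I_B·R_Th + V_BE + (β+1)I_B·R_E, so I_B = (2.24 − 0.7) / (9.18 + 201×0.82) = 0.00882 mA.
I_C = β·I_B = 200×0.00882 = 1.76 mA, and I_E = (β+1)I_B = 1.77 mA.
V_CE = V_CC − I_C·R_C − I_E·R_E = 9.5 − 1.76×1 − 1.77×0.82 = 6.28 V.
V_CE = 6.28 V > 0.2 V confirms active-region operation.

I_C ≈ 1.8 mA, V_CE ≈ 6.3 V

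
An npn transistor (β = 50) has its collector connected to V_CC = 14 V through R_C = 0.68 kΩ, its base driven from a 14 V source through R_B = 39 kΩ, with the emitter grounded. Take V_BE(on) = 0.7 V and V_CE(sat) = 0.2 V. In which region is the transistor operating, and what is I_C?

Assume active. Base-emitter loop: I_B = (V_BB − V_BE)/R_B = (14 − 0.7)/39 = 0.341 mA.
I_C = β·I_B = 50×0.341 = 17.1 mA.
V_CE = V_CC − I_C·R_C = 14 − 17.1×0.68 = 2.41 V > V_CE(sat), so the active-region assumption holds.

active; I_C ≈ 17 mA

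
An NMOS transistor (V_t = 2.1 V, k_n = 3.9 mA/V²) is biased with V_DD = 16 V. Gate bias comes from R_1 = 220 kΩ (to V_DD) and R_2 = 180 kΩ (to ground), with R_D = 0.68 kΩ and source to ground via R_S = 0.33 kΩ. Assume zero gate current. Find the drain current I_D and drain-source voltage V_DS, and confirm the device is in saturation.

I_D ≈ 9 mA, V_DS ≈ 7 V

V_G = V_DD·R_2/(R_1+R_2) = 16×180/400 = 7.2 V.
Assume saturation: I_D = (k_n/2)(V_GS − V_t)² with V_GS = V_G − I_D·R_S = 7.2 − 0.33·I_D.
Substituting gives 0.212·I_D² − 7.56·I_D + 50.7 = 0, with roots I_D = 8.96 or 26.7 mA.
The root I_D = 26.7 mA gives V_GS = -1.6 V ≤ V_t, so take I_D = 8.96 mA.
Then V_GS = 4.24 V and V_DS = V_DD − I_D(R_D+R_S) = 16 − 8.96×1.01 = 6.95 V.
Saturation requires V_DS ≥ V_GS − V_t = 2.14 V; 6.95 ≥ 2.14 ✓.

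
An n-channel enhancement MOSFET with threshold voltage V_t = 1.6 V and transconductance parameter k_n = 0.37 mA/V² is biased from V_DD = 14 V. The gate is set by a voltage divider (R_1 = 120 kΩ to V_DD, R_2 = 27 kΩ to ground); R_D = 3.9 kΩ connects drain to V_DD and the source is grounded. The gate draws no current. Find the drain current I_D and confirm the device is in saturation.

V_G = V_DD·R_2/(R_1+R_2) = 14×27/147 = 2.57 V. With the source grounded, V_GS = V_G = 2.57 V.
Assume saturation: I_D = (k_n/2)(V_GS − V_t)² = (0.37/2)×(2.57 − 1.6)² = 0.185×0.971² = 0.175 mA.
V_DS = V_DD − I_D·R_D = 14 − 0.175×3.9 = 13.3 V.
Saturation requires V_DS ≥ V_GS − V_t = 0.971 V; 13.3 ≥ 0.971 ✓.

I_D ≈ 0.17 mA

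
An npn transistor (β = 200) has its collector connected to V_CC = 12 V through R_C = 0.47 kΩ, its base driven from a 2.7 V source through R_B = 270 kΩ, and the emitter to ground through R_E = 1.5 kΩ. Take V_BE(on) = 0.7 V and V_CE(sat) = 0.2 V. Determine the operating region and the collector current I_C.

active; I_C ≈ 0.7 mA

Assume active. Base-emitter loop: I_B = (V_BB − V_BE)/(R_B + (β+1)R_E) = (2.7 − 0.7)/(270 + 201×1.5) = 0.0035 mA.
I_C = β·I_B = 200×0.0035 = 0.7 mA.
V_CE = V_CC − I_C·R_C − I_E·R_E = 12 − 0.7×0.47 − 0.703×1.5 = 10.6 V > V_CE(sat), so the active-region assumption holds.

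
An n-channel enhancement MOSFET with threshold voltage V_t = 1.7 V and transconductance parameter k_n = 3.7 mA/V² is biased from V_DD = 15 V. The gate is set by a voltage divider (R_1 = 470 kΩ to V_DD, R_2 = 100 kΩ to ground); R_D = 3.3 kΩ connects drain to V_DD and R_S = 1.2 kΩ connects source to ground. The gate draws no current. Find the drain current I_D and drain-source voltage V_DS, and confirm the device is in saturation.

V_G = V_DD·R_2/(R_1+R_2) = 15×100/570 = 2.63 V.
Assume saturation: I_D = (k_n/2)(V_GS − V_t)² with V_GS = V_G − I_D·R_S = 2.63 − 1.2·I_D.
Substituting gives 2.66·I_D² − 5.14·I_D + 1.61 = 0, with roots I_D = 0.392 or 1.54 mA.
The root I_D = 1.54 mA gives V_GS = 0.789 V ≤ V_t, so take I_D = 0.392 mA.
Then V_GS = 2.16 V and V_DS = V_DD − I_D(R_D+R_S) = 15 − 0.392×4.5 = 13.2 V.
Saturation requires V_DS ≥ V_GS − V_t = 0.461 V; 13.2 ≥ 0.461 ✓.

I_D ≈ 0.39 mA, V_DS ≈ 13 V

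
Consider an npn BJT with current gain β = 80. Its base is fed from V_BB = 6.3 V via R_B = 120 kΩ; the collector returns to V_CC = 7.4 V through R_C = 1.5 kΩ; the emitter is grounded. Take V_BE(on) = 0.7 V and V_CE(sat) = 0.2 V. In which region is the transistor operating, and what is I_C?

active; I_C ≈ 3.7 mA

Assume active. Base-emitter loop: I_B = (V_BB − V_BE)/R_B = (6.3 − 0.7)/120 = 0.0467 mA.
I_C = β·I_B = 80×0.0467 = 3.73 mA.
V_CE = V_CC − I_C·R_C = 7.4 − 3.73×1.5 = 1.8 V > V_CE(sat), so the active-region assumption holds.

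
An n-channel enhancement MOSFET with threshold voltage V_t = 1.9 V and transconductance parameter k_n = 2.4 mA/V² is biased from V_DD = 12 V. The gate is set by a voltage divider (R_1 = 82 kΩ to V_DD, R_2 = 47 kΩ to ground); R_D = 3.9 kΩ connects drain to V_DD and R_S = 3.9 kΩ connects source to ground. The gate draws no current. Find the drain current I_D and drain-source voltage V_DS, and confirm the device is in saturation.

V_G = V_DD·R_2/(R_1+R_2) = 12×47/129 = 4.37 V.
Assume saturation: I_D = (k_n/2)(V_GS − V_t)² with V_GS = V_G − I_D·R_S = 4.37 − 3.9·I_D.
Substituting gives 18.3·I_D² − 24.1·I_D + 7.33 = 0, with roots I_D = 0.473 or 0.85 mA.
The root I_D = 0.85 mA gives V_GS = 1.06 V ≤ V_t, so take I_D = 0.473 mA.
Then V_GS = 2.53 V and V_DS = V_DD − I_D(R_D+R_S) = 12 − 0.473×7.8 = 8.31 V.
Saturation requires V_DS ≥ V_GS − V_t = 0.628 V; 8.31 ≥ 0.628 ✓.

I_D ≈ 0.47 mA, V_DS ≈ 8.3 V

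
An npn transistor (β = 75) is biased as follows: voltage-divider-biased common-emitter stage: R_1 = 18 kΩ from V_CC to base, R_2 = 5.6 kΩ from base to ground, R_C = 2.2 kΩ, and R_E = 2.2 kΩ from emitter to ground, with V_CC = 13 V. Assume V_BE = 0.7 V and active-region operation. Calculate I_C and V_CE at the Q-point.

Thevenize the base divider: V_Th = V_CC·R_2/(R_1+R_2) = 13×5.6/23.6 = 3.08 V, R_Th = R_1‖R_2 = 4.27 kΩ.
Base-emitter loop: V_Th = I_B·R_Th + V_BE + (β+1)I_B·R_E, so I_B = (3.08 − 0.7) / (4.27 + 76×2.2) = 0.0139 mA.
I_C = β·I_B = 75×0.0139 = 1.04 mA, and I_E = (β+1)I_B = 1.06 mA.
V_CE = V_CC − I_C·R_C − I_E·R_E = 13 − 1.04×2.2 − 1.06×2.2 = 8.38 V.
V_CE = 8.38 V > 0.2 V confirms active-region operation.

I_C ≈ 1 mA, V_CE ≈ 8.4 V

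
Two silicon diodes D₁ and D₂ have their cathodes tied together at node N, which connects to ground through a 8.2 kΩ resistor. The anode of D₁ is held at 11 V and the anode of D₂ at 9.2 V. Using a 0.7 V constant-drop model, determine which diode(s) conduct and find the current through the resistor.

Assume both conduct. Then node N would need to be at both 11−0.7 = 10.3 V and 9.2−0.7 = 8.5 V, which is impossible.
Assume only D₁ conducts: V_N = 11 − 0.7 = 10.3 V, so I_R = 10.3/8.2 = 1.26 mA.
Check D₂: its anode-to-cathode voltage is 9.2 − 10.3 = -1.1 V < 0.7 V, so it is off. The assumption is consistent.

Only D₁ conducts; I_R ≈ 1.3 mA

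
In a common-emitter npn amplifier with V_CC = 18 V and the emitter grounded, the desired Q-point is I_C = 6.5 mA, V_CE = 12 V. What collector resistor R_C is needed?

R_C ≈ 0.92 kΩ

Collector loop: V_CC = I_C·R_C + V_CE.
R_C = (V_CC − V_CE)/I_C = (18 − 12)/6.5 = 0.923 kΩ.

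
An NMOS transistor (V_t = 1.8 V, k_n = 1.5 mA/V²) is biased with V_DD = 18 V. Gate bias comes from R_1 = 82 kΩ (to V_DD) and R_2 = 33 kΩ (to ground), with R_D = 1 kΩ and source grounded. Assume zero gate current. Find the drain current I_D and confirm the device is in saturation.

I_D ≈ 8.5 mA

V_G = V_DD·R_2/(R_1+R_2) = 18×33/115 = 5.17 V. With the source grounded, V_GS = V_G = 5.17 V.
Assume saturation: I_D = (k_n/2)(V_GS − V_t)² = (1.5/2)×(5.17 − 1.8)² = 0.75×3.37² = 8.49 mA.
V_DS = V_DD − I_D·R_D = 18 − 8.49×1 = 9.51 V.
Saturation requires V_DS ≥ V_GS − V_t = 3.37 V; 9.51 ≥ 3.37 ✓.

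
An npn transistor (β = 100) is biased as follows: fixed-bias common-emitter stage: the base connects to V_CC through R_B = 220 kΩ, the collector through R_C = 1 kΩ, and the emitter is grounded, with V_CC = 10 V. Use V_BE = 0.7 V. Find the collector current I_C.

Base loop: V_CC = I_B·R_B + V_BE, so I_B = (10 − 0.7)/220 kΩ = 0.0423 mA.
In the active region I_C = β·I_B = 100 × 0.0423 = 4.23 mA.
Collector loop: V_CE = V_CC − I_C·R_C = 10 − 4.23×1 = 5.77 V.
Since V_CE = 5.77 V > V_CE(sat) ≈ 0.2 V, the transistor is in the active region as assumed.

I_C ≈ 4.2 mA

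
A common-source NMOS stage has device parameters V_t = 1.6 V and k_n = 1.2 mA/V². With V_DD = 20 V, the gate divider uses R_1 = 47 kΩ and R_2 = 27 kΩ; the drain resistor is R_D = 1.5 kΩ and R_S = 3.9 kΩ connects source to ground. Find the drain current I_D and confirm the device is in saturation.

V_G = V_DD·R_2/(R_1+R_2) = 20×27/74 = 7.3 V.
Assume saturation: I_D = (k_n/2)(V_GS − V_t)² with V_GS = V_G − I_D·R_S = 7.3 − 3.9·I_D.
Substituting gives 9.13·I_D² − 27.7·I_D + 19.5 = 0, with roots I_D = 1.11 or 1.92 mA.
The root I_D = 1.92 mA gives V_GS = -0.189 V ≤ V_t, so take I_D = 1.11 mA.
Then V_GS = 2.96 V and V_DS = V_DD − I_D(R_D+R_S) = 20 − 1.11×5.4 = 14 V.
Saturation requires V_DS ≥ V_GS − V_t = 1.36 V; 14 ≥ 1.36 ✓.

I_D ≈ 1.1 mA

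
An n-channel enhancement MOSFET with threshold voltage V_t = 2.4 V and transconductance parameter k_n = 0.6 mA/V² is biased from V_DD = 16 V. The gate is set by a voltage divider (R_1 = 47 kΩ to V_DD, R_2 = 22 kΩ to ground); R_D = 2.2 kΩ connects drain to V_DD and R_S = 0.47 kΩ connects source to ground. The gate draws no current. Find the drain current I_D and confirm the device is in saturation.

I_D ≈ 1.3 mA

V_G = V_DD·R_2/(R_1+R_2) = 16×22/69 = 5.1 V.
Assume saturation: I_D = (k_n/2)(V_GS − V_t)² with V_GS = V_G − I_D·R_S = 5.1 − 0.47·I_D.
Substituting gives 0.0663·I_D² − 1.76·I_D + 2.19 = 0, with roots I_D = 1.31 or 25.3 mA.
The root I_D = 25.3 mA gives V_GS = -6.78 V ≤ V_t, so take I_D = 1.31 mA.
Then V_GS = 4.49 V and V_DS = V_DD − I_D(R_D+R_S) = 16 − 1.31×2.67 = 12.5 V.
Saturation requires V_DS ≥ V_GS − V_t = 2.09 V; 12.5 ≥ 2.09 ✓.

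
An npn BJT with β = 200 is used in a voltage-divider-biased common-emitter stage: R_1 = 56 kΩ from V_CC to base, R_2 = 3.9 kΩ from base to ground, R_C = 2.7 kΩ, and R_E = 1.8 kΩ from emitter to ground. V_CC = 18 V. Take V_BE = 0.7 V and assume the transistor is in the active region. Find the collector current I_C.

Thevenize the base divider: V_Th = V_CC·R_2/(R_1+R_2) = 18×3.9/59.9 = 1.17 V, R_Th = R_1‖R_2 = 3.65 kΩ.
Base-emitter loop: V_Th = I_B·R_Th + V_BE + (β+1)I_B·R_E, so I_B = (1.17 − 0.7) / (3.65 + 201×1.8) = 0.00129 mA.
I_C = β·I_B = 200×0.00129 = 0.258 mA, and I_E = (β+1)I_B = 0.26 mA.
V_CE = V_CC − I_C·R_C − I_E·R_E = 18 − 0.258×2.7 − 0.26×1.8 = 16.8 V.
V_CE = 16.8 V > 0.2 V confirms active-region operation.

I_C ≈ 0.26 mA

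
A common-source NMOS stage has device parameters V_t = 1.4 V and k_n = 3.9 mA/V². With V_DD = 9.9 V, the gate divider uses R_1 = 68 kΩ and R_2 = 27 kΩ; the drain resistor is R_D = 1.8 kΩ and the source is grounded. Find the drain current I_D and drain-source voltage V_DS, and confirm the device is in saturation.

V_G = V_DD·R_2/(R_1+R_2) = 9.9×27/95 = 2.81 V. With the source grounded, V_GS = V_G = 2.81 V.
Assume saturation: I_D = (k_n/2)(V_GS − V_t)² = (3.9/2)×(2.81 − 1.4)² = 1.95×1.41² = 3.9 mA.
V_DS = V_DD − I_D·R_D = 9.9 − 3.9×1.8 = 2.89 V.
Saturation requires V_DS ≥ V_GS − V_t = 1.41 V; 2.89 ≥ 1.41 ✓.

I_D ≈ 3.9 mA, V_DS ≈ 2.9 V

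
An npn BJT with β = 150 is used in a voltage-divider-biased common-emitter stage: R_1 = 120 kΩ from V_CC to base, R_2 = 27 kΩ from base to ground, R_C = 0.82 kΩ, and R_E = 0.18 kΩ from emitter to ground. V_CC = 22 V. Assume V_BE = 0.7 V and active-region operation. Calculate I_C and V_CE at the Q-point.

I_C ≈ 10 mA, V_CE ≈ 12 V

Thevenize the base divider: V_Th = V_CC·R_2/(R_1+R_2) = 22×27/147 = 4.04 V, R_Th = R_1‖R_2 = 22 kΩ.
Base-emitter loop: V_Th = I_B·R_Th + V_BE + (β+1)I_B·R_E, so I_B = (4.04 − 0.7) / (22 + 151×0.18) = 0.0679 mA.
I_C = β·I_B = 150×0.0679 = 10.2 mA, and I_E = (β+1)I_B = 10.2 mA.
V_CE = V_CC − I_C·R_C − I_E·R_E = 22 − 10.2×0.82 − 10.2×0.18 = 11.8 V.
V_CE = 11.8 V > 0.2 V confirms active-region operation.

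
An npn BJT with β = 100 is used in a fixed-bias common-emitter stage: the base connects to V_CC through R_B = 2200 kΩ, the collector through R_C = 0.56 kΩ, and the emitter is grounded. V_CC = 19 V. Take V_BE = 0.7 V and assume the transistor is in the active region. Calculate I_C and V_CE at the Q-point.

I_C ≈ 0.83 mA, V_CE ≈ 19 V

Base loop: V_CC = I_B·R_B + V_BE, so I_B = (19 − 0.7)/2200 kΩ = 0.00832 mA.
In the active region I_C = β·I_B = 100 × 0.00832 = 0.832 mA.
Collector loop: V_CE = V_CC − I_C·R_C = 19 − 0.832×0.56 = 18.5 V.
Since V_CE = 18.5 V > V_CE(sat) ≈ 0.2 V, the transistor is in the active region as assumed.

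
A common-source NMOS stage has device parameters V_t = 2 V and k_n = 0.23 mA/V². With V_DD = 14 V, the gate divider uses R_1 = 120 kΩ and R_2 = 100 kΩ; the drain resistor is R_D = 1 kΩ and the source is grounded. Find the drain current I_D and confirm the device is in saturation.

V_G = V_DD·R_2/(R_1+R_2) = 14×100/220 = 6.36 V. With the source grounded, V_GS = V_G = 6.36 V.
Assume saturation: I_D = (k_n/2)(V_GS − V_t)² = (0.23/2)×(6.36 − 2)² = 0.115×4.36² = 2.19 mA.
V_DS = V_DD − I_D·R_D = 14 − 2.19×1 = 11.8 V.
Saturation requires V_DS ≥ V_GS − V_t = 4.36 V; 11.8 ≥ 4.36 ✓.

I_D ≈ 2.2 mA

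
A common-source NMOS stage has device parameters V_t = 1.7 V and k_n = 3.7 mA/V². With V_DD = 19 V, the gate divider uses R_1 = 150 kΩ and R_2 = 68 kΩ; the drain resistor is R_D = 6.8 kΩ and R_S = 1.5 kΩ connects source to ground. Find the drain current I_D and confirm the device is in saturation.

V_G = V_DD·R_2/(R_1+R_2) = 19×68/218 = 5.93 V.
Assume saturation: I_D = (k_n/2)(V_GS − V_t)² with V_GS = V_G − I_D·R_S = 5.93 − 1.5·I_D.
Substituting gives 4.16·I_D² − 24.5·I_D + 33 = 0, with roots I_D = 2.11 or 3.77 mA.
The root I_D = 3.77 mA gives V_GS = 0.273 V ≤ V_t, so take I_D = 2.11 mA.
Then V_GS = 2.77 V and V_DS = V_DD − I_D(R_D+R_S) = 19 − 2.11×8.3 = 1.52 V.
Saturation requires V_DS ≥ V_GS − V_t = 1.07 V; 1.52 ≥ 1.07 ✓.

I_D ≈ 2.1 mA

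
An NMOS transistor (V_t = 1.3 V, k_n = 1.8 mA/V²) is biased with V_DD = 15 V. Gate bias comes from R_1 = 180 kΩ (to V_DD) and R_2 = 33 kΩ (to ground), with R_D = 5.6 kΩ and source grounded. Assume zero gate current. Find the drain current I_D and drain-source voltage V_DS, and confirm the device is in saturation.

I_D ≈ 0.94 mA, V_DS ≈ 9.7 V

V_G = V_DD·R_2/(R_1+R_2) = 15×33/213 = 2.32 V. With the source grounded, V_GS = V_G = 2.32 V.
Assume saturation: I_D = (k_n/2)(V_GS − V_t)² = (1.8/2)×(2.32 − 1.3)² = 0.9×1.02² = 0.944 mA.
V_DS = V_DD − I_D·R_D = 15 − 0.944×5.6 = 9.72 V.
Saturation requires V_DS ≥ V_GS − V_t = 1.02 V; 9.72 ≥ 1.02 ✓.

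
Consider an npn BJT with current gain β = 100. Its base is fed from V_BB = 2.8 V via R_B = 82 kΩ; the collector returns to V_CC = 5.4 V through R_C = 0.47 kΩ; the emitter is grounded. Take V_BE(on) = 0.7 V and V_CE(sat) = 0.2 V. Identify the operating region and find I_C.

active; I_C ≈ 2.6 mA

Assume active. Base-emitter loop: I_B = (V_BB − V_BE)/R_B = (2.8 − 0.7)/82 = 0.0256 mA.
I_C = β·I_B = 100×0.0256 = 2.56 mA.
V_CE = V_CC − I_C·R_C = 5.4 − 2.56×0.47 = 4.2 V > V_CE(sat), so the active-region assumption holds.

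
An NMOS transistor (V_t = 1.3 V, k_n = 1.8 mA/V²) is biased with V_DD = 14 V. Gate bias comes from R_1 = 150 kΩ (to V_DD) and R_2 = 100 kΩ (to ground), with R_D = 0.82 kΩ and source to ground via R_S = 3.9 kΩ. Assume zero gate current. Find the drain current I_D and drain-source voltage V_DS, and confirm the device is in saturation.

V_G = V_DD·R_2/(R_1+R_2) = 14×100/250 = 5.6 V.
Assume saturation: I_D = (k_n/2)(V_GS − V_t)² with V_GS = V_G − I_D·R_S = 5.6 − 3.9·I_D.
Substituting gives 13.7·I_D² − 31.2·I_D + 16.6 = 0, with roots I_D = 0.853 or 1.43 mA.
The root I_D = 1.43 mA gives V_GS = 0.0416 V ≤ V_t, so take I_D = 0.853 mA.
Then V_GS = 2.27 V and V_DS = V_DD − I_D(R_D+R_S) = 14 − 0.853×4.72 = 9.97 V.
Saturation requires V_DS ≥ V_GS − V_t = 0.974 V; 9.97 ≥ 0.974 ✓.

I_D ≈ 0.85 mA, V_DS ≈ 10 V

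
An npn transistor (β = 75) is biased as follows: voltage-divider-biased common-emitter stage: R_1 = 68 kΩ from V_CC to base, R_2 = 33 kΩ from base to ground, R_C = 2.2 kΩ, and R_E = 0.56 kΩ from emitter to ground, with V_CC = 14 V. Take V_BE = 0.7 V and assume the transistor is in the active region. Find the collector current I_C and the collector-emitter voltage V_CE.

Thevenize the base divider: V_Th = V_CC·R_2/(R_1+R_2) = 14×33/101 = 4.57 V, R_Th = R_1‖R_2 = 22.2 kΩ.
Base-emitter loop: V_Th = I_B·R_Th + V_BE + (β+1)I_B·R_E, so I_B = (4.57 − 0.7) / (22.2 + 76×0.56) = 0.0598 mA.
I_C = β·I_B = 75×0.0598 = 4.49 mA, and I_E = (β+1)I_B = 4.55 mA.
V_CE = V_CC − I_C·R_C − I_E·R_E = 14 − 4.49×2.2 − 4.55×0.56 = 1.59 V.
V_CE = 1.59 V > 0.2 V confirms active-region operation.

I_C ≈ 4.5 mA, V_CE ≈ 1.6 V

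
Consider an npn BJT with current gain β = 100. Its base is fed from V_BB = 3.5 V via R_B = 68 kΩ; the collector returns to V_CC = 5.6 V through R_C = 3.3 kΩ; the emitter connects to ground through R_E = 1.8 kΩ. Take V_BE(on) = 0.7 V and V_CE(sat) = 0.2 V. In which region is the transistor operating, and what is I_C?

Assume active: I_B = (3.5 − 0.7)/(68 + 101×1.8) = 0.0112 mA, I_C = β·I_B = 1.12 mA.
Then V_CE = 5.6 − 1.12×3.3 − 1.13×1.8 = -0.137 V < 0.2 V — the active assumption fails.
Re-solve with V_CE = 0.2 V. KCL at the emitter: V_E/R_E = (V_BB−0.7−V_E)/R_B + (V_CC−0.2−V_E)/R_C, giving V_E = 1.92 V.
I_C = (V_CC − 0.2 − V_E)/R_C = (5.4 − 1.92)/3.3 = 1.05 mA.
Check: I_B = (2.8 − 1.92)/68 = 0.0129 mA, and β·I_B = 1.29 mA > I_C, confirming saturation.

saturation; I_C ≈ 1.1 mA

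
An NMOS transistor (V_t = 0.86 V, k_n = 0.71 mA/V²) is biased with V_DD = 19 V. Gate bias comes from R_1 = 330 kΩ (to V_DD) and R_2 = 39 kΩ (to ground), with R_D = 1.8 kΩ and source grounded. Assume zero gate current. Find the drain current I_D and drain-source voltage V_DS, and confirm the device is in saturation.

I_D ≈ 0.47 mA, V_DS ≈ 18 V

V_G = V_DD·R_2/(R_1+R_2) = 19×39/369 = 2.01 V. With the source grounded, V_GS = V_G = 2.01 V.
Assume saturation: I_D = (k_n/2)(V_GS − V_t)² = (0.71/2)×(2.01 − 0.86)² = 0.355×1.15² = 0.468 mA.
V_DS = V_DD − I_D·R_D = 19 − 0.468×1.8 = 18.2 V.
Saturation requires V_DS ≥ V_GS − V_t = 1.15 V; 18.2 ≥ 1.15 ✓.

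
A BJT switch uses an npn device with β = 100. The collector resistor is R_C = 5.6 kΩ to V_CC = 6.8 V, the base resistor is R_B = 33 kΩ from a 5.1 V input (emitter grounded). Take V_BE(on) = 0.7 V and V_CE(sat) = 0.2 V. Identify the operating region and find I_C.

Assume active: I_B = (5.1 − 0.7)/33 = 0.133 mA, giving I_C = β·I_B = 13.3 mA.
But then V_CE = 6.8 − 13.3×5.6 = -67.9 V < V_CE(sat) = 0.2 V — impossible in the active region.
So the transistor is saturated. With V_CE = 0.2 V, I_C = (V_CC − 0.2)/R_C = 6.6/5.6 = 1.18 mA.
Check: β·I_B = 13.3 mA > I_C = 1.18 mA, confirming saturation.

saturation; I_C ≈ 1.2 mA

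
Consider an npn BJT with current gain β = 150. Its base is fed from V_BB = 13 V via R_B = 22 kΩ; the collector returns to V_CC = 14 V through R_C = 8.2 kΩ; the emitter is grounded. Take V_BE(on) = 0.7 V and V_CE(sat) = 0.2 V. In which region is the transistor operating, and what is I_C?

saturation; I_C ≈ 1.7 mA

Assume active: I_B = (13 − 0.7)/22 = 0.559 mA, giving I_C = β·I_B = 83.9 mA.
But then V_CE = 14 − 83.9×8.2 = -674 V < V_CE(sat) = 0.2 V — impossible in the active region.
So the transistor is saturated. With V_CE = 0.2 V, I_C = (V_CC − 0.2)/R_C = 13.8/8.2 = 1.68 mA.
Check: β·I_B = 83.9 mA > I_C = 1.68 mA, confirming saturation.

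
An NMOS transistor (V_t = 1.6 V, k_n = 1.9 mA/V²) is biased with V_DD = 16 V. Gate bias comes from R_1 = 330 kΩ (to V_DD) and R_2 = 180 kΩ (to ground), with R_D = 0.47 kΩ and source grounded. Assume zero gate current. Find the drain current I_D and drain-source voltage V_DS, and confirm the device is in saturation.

V_G = V_DD·R_2/(R_1+R_2) = 16×180/510 = 5.65 V. With the source grounded, V_GS = V_G = 5.65 V.
Assume saturation: I_D = (k_n/2)(V_GS − V_t)² = (1.9/2)×(5.65 − 1.6)² = 0.95×4.05² = 15.6 mA.
V_DS = V_DD − I_D·R_D = 16 − 15.6×0.47 = 8.69 V.
Saturation requires V_DS ≥ V_GS − V_t = 4.05 V; 8.69 ≥ 4.05 ✓.

I_D ≈ 16 mA, V_DS ≈ 8.7 V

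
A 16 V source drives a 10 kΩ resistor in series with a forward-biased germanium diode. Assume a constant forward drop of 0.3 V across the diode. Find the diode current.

I ≈ 1.6 mA

KVL around the loop: 16 = V_D + I·R = 0.3 + I × 10 kΩ.
So I = (16 − 0.3) / 10 kΩ = 15.7 / 10 = 1.57 mA.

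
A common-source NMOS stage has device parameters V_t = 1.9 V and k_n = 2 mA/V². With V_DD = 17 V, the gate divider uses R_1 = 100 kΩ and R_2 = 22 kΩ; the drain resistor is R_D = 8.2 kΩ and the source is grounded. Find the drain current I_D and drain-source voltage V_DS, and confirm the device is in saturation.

V_G = V_DD·R_2/(R_1+R_2) = 17×22/122 = 3.07 V. With the source grounded, V_GS = V_G = 3.07 V.
Assume saturation: I_D = (k_n/2)(V_GS − V_t)² = (2/2)×(3.07 − 1.9)² = 1×1.17² = 1.36 mA.
V_DS = V_DD − I_D·R_D = 17 − 1.36×8.2 = 5.86 V.
Saturation requires V_DS ≥ V_GS − V_t = 1.17 V; 5.86 ≥ 1.17 ✓.

I_D ≈ 1.4 mA, V_DS ≈ 5.9 V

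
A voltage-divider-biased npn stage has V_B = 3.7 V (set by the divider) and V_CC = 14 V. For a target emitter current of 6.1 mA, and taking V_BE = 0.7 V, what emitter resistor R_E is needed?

R_E ≈ 0.49 kΩ

V_E = V_B − V_BE = 3.7 − 0.7 = 3 V.
R_E = V_E / I_E = 3 / 6.1 = 0.492 kΩ.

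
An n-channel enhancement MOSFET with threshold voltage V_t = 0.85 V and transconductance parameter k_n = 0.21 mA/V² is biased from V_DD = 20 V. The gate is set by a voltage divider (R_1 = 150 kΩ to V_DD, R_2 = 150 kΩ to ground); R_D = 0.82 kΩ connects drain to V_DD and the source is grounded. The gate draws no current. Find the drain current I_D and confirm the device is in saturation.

V_G = V_DD·R_2/(R_1+R_2) = 20×150/300 = 10 V. With the source grounded, V_GS = V_G = 10 V.
Assume saturation: I_D = (k_n/2)(V_GS − V_t)² = (0.21/2)×(10 − 0.85)² = 0.105×9.15² = 8.79 mA.
V_DS = V_DD − I_D·R_D = 20 − 8.79×0.82 = 12.8 V.
Saturation requires V_DS ≥ V_GS − V_t = 9.15 V; 12.8 ≥ 9.15 ✓.

I_D ≈ 8.8 mA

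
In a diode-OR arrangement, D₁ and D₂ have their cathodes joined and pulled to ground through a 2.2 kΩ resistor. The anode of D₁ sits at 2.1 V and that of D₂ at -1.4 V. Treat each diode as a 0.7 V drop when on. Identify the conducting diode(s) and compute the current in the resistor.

Assume both conduct. Then node N would need to be at both 2.1−0.7 = 1.4 V and -1.4−0.7 = -2.1 V, which is impossible.
Assume only D₁ conducts: V_N = 2.1 − 0.7 = 1.4 V, so I_R = 1.4/2.2 = 0.636 mA.
Check D₂: its anode-to-cathode voltage is -1.4 − 1.4 = -2.8 V < 0.7 V, so it is off. The assumption is consistent.

Only D₁ conducts; I_R ≈ 0.64 mA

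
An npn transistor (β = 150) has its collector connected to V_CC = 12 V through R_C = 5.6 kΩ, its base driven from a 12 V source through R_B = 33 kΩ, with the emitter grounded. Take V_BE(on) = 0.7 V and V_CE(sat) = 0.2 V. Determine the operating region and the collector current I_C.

saturation; I_C ≈ 2.1 mA

Assume active: I_B = (12 − 0.7)/33 = 0.342 mA, giving I_C = β·I_B = 51.4 mA.
But then V_CE = 12 − 51.4×5.6 = -276 V < V_CE(sat) = 0.2 V — impossible in the active region.
So the transistor is saturated. With V_CE = 0.2 V, I_C = (V_CC − 0.2)/R_C = 11.8/5.6 = 2.11 mA.
Check: β·I_B = 51.4 mA > I_C = 2.11 mA, confirming saturation.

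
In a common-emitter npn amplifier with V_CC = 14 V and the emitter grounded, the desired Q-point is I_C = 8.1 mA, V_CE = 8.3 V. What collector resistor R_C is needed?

R_C ≈ 0.7 kΩ

Collector loop: V_CC = I_C·R_C + V_CE.
R_C = (V_CC − V_CE)/I_C = (14 − 8.3)/8.1 = 0.704 kΩ.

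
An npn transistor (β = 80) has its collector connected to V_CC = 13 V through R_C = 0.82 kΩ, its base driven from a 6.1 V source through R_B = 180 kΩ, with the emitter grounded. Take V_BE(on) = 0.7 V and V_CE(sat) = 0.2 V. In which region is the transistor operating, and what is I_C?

active; I_C ≈ 2.4 mA

Assume active. Base-emitter loop: I_B = (V_BB − V_BE)/R_B = (6.1 − 0.7)/180 = 0.03 mA.
I_C = β·I_B = 80×0.03 = 2.4 mA.
V_CE = V_CC − I_C·R_C = 13 − 2.4×0.82 = 11 V > V_CE(sat), so the active-region assumption holds.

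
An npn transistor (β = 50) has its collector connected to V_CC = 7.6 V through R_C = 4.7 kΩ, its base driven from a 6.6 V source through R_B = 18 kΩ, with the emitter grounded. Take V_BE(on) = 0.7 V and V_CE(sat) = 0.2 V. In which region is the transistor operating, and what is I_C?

Assume active: I_B = (6.6 − 0.7)/18 = 0.328 mA, giving I_C = β·I_B = 16.4 mA.
But then V_CE = 7.6 − 16.4×4.7 = -69.4 V < V_CE(sat) = 0.2 V — impossible in the active region.
So the transistor is saturated. With V_CE = 0.2 V, I_C = (V_CC − 0.2)/R_C = 7.4/4.7 = 1.57 mA.
Check: β·I_B = 16.4 mA > I_C = 1.57 mA, confirming saturation.

saturation; I_C ≈ 1.6 mA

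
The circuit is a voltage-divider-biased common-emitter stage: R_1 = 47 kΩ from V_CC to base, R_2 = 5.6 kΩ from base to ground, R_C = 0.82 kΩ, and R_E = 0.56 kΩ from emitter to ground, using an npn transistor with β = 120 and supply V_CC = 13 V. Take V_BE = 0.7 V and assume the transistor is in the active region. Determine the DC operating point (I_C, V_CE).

Thevenize the base divider: V_Th = V_CC·R_2/(R_1+R_2) = 13×5.6/52.6 = 1.38 V, R_Th = R_1‖R_2 = 5 kΩ.
Base-emitter loop: V_Th = I_B·R_Th + V_BE + (β+1)I_B·R_E, so I_B = (1.38 − 0.7) / (5 + 121×0.56) = 0.0094 mA.
I_C = β·I_B = 120×0.0094 = 1.13 mA, and I_E = (β+1)I_B = 1.14 mA.
V_CE = V_CC − I_C·R_C − I_E·R_E = 13 − 1.13×0.82 − 1.14×0.56 = 11.4 V.
V_CE = 11.4 V > 0.2 V confirms active-region operation.

I_C ≈ 1.1 mA, V_CE ≈ 11 V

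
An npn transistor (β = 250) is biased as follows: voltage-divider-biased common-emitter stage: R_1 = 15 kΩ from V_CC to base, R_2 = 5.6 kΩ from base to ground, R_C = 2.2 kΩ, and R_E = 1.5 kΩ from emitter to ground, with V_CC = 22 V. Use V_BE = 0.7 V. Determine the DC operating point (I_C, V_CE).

Thevenize the base divider: V_Th = V_CC·R_2/(R_1+R_2) = 22×5.6/20.6 = 5.98 V, R_Th = R_1‖R_2 = 4.08 kΩ.
Base-emitter loop: V_Th = I_B·R_Th + V_BE + (β+1)I_B·R_E, so I_B = (5.98 − 0.7) / (4.08 + 251×1.5) = 0.0139 mA.
I_C = β·I_B = 250×0.0139 = 3.47 mA, and I_E = (β+1)I_B = 3.48 mA.
V_CE = V_CC − I_C·R_C − I_E·R_E = 22 − 3.47×2.2 − 3.48×1.5 = 9.14 V.
V_CE = 9.14 V > 0.2 V confirms active-region operation.

I_C ≈ 3.5 mA, V_CE ≈ 9.1 V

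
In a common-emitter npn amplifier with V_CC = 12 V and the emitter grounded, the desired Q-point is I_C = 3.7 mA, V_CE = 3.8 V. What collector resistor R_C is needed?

Collector loop: V_CC = I_C·R_C + V_CE.
R_C = (V_CC − V_CE)/I_C = (12 − 3.8)/3.7 = 2.22 kΩ.

R_C ≈ 2.2 kΩ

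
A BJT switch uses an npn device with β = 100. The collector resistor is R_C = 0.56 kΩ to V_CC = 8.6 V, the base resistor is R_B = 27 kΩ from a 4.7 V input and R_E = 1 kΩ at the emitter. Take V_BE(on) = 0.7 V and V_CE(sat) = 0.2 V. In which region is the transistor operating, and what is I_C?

Assume active. Base-emitter loop: I_B = (V_BB − V_BE)/(R_B + (β+1)R_E) = (4.7 − 0.7)/(27 + 101×1) = 0.0312 mA.
I_C = β·I_B = 100×0.0312 = 3.12 mA.
V_CE = V_CC − I_C·R_C − I_E·R_E = 8.6 − 3.12×0.56 − 3.16×1 = 3.69 V > V_CE(sat), so the active-region assumption holds.

active; I_C ≈ 3.1 mA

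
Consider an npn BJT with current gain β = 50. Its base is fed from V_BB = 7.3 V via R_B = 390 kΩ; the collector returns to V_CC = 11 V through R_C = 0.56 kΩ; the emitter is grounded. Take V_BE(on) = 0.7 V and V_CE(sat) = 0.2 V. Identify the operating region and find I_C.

active; I_C ≈ 0.85 mA

Assume active. Base-emitter loop: I_B = (V_BB − V_BE)/R_B = (7.3 − 0.7)/390 = 0.0169 mA.
I_C = β·I_B = 50×0.0169 = 0.846 mA.
V_CE = V_CC − I_C·R_C = 11 − 0.846×0.56 = 10.5 V > V_CE(sat), so the active-region assumption holds.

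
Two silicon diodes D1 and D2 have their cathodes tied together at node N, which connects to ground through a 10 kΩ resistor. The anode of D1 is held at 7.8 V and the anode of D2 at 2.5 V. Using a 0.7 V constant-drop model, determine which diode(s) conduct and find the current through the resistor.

Assume both conduct. Then node N would need to be at both 7.8−0.7 = 7.1 V and 2.5−0.7 = 1.8 V, which is impossible.
Assume only D1 conducts: V_N = 7.8 − 0.7 = 7.1 V, so I_R = 7.1/10 = 0.71 mA.
Check D2: its anode-to-cathode voltage is 2.5 − 7.1 = -4.6 V < 0.7 V, so it is off. The assumption is consistent.

Only D1 conducts; I_R ≈ 0.71 mA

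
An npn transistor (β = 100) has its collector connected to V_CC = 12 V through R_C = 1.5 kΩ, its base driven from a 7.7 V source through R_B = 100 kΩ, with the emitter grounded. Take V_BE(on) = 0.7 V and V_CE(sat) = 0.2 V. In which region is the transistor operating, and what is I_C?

Assume active. Base-emitter loop: I_B = (V_BB − V_BE)/R_B = (7.7 − 0.7)/100 = 0.07 mA.
I_C = β·I_B = 100×0.07 = 7 mA.
V_CE = V_CC − I_C·R_C = 12 − 7×1.5 = 1.5 V > V_CE(sat), so the active-region assumption holds.

active; I_C ≈ 7 mA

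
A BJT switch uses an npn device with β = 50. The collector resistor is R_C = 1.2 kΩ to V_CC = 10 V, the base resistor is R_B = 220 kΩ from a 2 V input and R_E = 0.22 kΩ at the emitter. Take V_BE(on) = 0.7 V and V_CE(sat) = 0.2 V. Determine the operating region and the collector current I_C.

active; I_C ≈ 0.28 mA

Assume active. Base-emitter loop: I_B = (V_BB − V_BE)/(R_B + (β+1)R_E) = (2 − 0.7)/(220 + 51×0.22) = 0.00562 mA.
I_C = β·I_B = 50×0.00562 = 0.281 mA.
V_CE = V_CC − I_C·R_C − I_E·R_E = 10 − 0.281×1.2 − 0.287×0.22 = 9.6 V > V_CE(sat), so the active-region assumption holds.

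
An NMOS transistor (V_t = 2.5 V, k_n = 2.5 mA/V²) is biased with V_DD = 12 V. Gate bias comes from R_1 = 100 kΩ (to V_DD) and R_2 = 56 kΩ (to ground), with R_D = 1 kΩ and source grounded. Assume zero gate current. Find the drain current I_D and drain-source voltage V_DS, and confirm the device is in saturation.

V_G = V_DD·R_2/(R_1+R_2) = 12×56/156 = 4.31 V. With the source grounded, V_GS = V_G = 4.31 V.
Assume saturation: I_D = (k_n/2)(V_GS − V_t)² = (2.5/2)×(4.31 − 2.5)² = 1.25×1.81² = 4.08 mA.
V_DS = V_DD − I_D·R_D = 12 − 4.08×1 = 7.92 V.
Saturation requires V_DS ≥ V_GS − V_t = 1.81 V; 7.92 ≥ 1.81 ✓.

I_D ≈ 4.1 mA, V_DS ≈ 7.9 V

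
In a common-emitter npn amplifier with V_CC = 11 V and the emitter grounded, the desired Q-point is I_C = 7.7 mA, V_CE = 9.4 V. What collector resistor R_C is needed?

Collector loop: V_CC = I_C·R_C + V_CE.
R_C = (V_CC − V_CE)/I_C = (11 − 9.4)/7.7 = 0.208 kΩ.

R_C ≈ 0.21 kΩ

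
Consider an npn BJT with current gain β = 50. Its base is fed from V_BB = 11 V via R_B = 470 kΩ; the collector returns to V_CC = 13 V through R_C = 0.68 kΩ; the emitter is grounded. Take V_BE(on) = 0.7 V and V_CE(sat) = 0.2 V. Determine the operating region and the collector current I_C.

active; I_C ≈ 1.1 mA

Assume active. Base-emitter loop: I_B = (V_BB − V_BE)/R_B = (11 − 0.7)/470 = 0.0219 mA.
I_C = β·I_B = 50×0.0219 = 1.1 mA.
V_CE = V_CC − I_C·R_C = 13 − 1.1×0.68 = 12.3 V > V_CE(sat), so the active-region assumption holds.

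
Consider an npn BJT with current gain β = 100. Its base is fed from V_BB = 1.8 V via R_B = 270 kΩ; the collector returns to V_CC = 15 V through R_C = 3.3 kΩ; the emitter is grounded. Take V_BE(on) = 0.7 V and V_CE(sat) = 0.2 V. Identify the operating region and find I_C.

active; I_C ≈ 0.41 mA

Assume active. Base-emitter loop: I_B = (V_BB − V_BE)/R_B = (1.8 − 0.7)/270 = 0.00407 mA.
I_C = β·I_B = 100×0.00407 = 0.407 mA.
V_CE = V_CC − I_C·R_C = 15 − 0.407×3.3 = 13.7 V > V_CE(sat), so the active-region assumption holds.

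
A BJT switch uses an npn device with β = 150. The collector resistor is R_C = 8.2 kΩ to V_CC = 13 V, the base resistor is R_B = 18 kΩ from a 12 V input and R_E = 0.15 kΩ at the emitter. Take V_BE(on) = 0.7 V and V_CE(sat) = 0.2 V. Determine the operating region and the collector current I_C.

saturation; I_C ≈ 1.5 mA

Assume active: I_B = (12 − 0.7)/(18 + 151×0.15) = 0.278 mA, I_C = β·I_B = 41.7 mA.
Then V_CE = 13 − 41.7×8.2 − 42×0.15 = -335 V < 0.2 V — the active assumption fails.
Re-solve with V_CE = 0.2 V. KCL at the emitter: V_E/R_E = (V_BB−0.7−V_E)/R_B + (V_CC−0.2−V_E)/R_C, giving V_E = 0.32 V.
I_C = (V_CC − 0.2 − V_E)/R_C = (12.8 − 0.32)/8.2 = 1.52 mA.
Check: I_B = (11.3 − 0.32)/18 = 0.61 mA, and β·I_B = 91.5 mA > I_C, confirming saturation.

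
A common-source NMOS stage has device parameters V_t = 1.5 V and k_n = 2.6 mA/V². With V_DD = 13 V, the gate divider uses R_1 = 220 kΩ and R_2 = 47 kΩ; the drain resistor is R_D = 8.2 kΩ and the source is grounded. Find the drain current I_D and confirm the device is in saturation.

V_G = V_DD·R_2/(R_1+R_2) = 13×47/267 = 2.29 V. With the source grounded, V_GS = V_G = 2.29 V.
Assume saturation: I_D = (k_n/2)(V_GS − V_t)² = (2.6/2)×(2.29 − 1.5)² = 1.3×0.788² = 0.808 mA.
V_DS = V_DD − I_D·R_D = 13 − 0.808×8.2 = 6.37 V.
Saturation requires V_DS ≥ V_GS − V_t = 0.788 V; 6.37 ≥ 0.788 ✓.

I_D ≈ 0.81 mA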